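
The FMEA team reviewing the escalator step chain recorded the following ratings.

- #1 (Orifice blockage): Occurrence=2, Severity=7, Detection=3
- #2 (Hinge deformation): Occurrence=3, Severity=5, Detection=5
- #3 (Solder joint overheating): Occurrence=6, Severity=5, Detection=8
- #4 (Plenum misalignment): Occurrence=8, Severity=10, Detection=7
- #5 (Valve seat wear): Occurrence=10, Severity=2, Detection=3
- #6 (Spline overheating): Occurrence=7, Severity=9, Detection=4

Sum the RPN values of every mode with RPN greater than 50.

RPN = Severity × Occurrence × Detection:
  #1: 7 × 2 × 3 = 42
  #2: 5 × 3 × 5 = 75
  #3: 5 × 6 × 8 = 240
  #4: 10 × 8 × 7 = 560
  #5: 2 × 10 × 3 = 60
  #6: 9 × 7 × 4 = 252
RPN > 50: #2 (75), #3 (240), #4 (560), #5 (60), #6 (252).
Sum: 75 + 240 + 560 + 60 + 252 = 1187.

1187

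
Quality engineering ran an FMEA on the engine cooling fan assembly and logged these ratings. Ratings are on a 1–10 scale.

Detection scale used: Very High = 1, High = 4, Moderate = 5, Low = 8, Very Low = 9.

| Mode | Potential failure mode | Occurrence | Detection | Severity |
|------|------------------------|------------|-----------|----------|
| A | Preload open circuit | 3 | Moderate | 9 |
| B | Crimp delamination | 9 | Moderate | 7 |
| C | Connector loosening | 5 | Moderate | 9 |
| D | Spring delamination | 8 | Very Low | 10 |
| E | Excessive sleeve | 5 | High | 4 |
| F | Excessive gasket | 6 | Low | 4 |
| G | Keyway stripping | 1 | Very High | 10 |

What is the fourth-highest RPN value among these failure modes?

192

RPN = Severity × Occurrence × Detection:
  A: 9 × 3 × 5 = 135
  B: 7 × 9 × 5 = 315
  C: 9 × 5 × 5 = 225
  D: 10 × 8 × 9 = 720
  E: 4 × 5 × 4 = 80
  F: 4 × 6 × 8 = 192
  G: 10 × 1 × 1 = 10
Sorted descending: 720, 315, 225, 192, 135, 80, 10.
The fourth-highest RPN is 192 (F).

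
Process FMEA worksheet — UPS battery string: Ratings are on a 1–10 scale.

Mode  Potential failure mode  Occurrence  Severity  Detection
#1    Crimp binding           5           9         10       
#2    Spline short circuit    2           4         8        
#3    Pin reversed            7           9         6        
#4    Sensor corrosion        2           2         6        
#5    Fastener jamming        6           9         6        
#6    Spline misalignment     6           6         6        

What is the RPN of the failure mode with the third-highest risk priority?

324

RPN = Severity × Occurrence × Detection:
  #1: 9 × 5 × 10 = 450
  #2: 4 × 2 × 8 = 64
  #3: 9 × 7 × 6 = 378
  #4: 2 × 2 × 6 = 24
  #5: 9 × 6 × 6 = 324
  #6: 6 × 6 × 6 = 216
Sorted descending: 450, 378, 324, 216, 64, 24.
The third-highest RPN is 324 (#5).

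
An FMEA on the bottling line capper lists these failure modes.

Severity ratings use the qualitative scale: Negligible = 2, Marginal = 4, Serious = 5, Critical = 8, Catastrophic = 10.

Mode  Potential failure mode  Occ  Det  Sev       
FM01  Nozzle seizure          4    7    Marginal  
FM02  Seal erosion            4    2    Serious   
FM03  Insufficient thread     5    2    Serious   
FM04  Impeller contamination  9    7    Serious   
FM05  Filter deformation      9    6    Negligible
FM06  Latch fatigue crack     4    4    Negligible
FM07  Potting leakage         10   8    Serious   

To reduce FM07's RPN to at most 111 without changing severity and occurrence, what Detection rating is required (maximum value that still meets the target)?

FM07: S=5, O=10, D=8 → current RPN = 400.
Fixed product = 50. Need 50 × D ≤ 111, so D ≤ 111/50 = 2.22.
Maximum integer Detection rating = 2 (gives RPN 100; D=3 would give 150 > 111).

2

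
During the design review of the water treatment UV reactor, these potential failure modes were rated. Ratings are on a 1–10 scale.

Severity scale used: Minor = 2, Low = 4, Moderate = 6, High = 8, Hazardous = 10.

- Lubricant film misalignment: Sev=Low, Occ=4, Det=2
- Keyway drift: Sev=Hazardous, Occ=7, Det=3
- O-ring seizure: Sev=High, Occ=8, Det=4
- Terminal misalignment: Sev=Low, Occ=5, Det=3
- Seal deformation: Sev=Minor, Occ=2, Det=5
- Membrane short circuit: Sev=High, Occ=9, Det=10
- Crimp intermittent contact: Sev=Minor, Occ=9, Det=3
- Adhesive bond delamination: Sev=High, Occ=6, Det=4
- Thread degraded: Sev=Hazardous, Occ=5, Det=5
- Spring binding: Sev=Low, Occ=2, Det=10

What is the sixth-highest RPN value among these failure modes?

80

RPN = Severity × Occurrence × Detection:
  Lubricant film misalignment: 4 × 4 × 2 = 32
  Keyway drift: 10 × 7 × 3 = 210
  O-ring seizure: 8 × 8 × 4 = 256
  Terminal misalignment: 4 × 5 × 3 = 60
  Seal deformation: 2 × 2 × 5 = 20
  Membrane short circuit: 8 × 9 × 10 = 720
  Crimp intermittent contact: 2 × 9 × 3 = 54
  Adhesive bond delamination: 8 × 6 × 4 = 192
  Thread degraded: 10 × 5 × 5 = 250
  Spring binding: 4 × 2 × 10 = 80
Sorted descending: 720, 256, 250, 210, 192, 80, 60, 54, 32, 20.
The sixth-highest RPN is 80 (Spring binding).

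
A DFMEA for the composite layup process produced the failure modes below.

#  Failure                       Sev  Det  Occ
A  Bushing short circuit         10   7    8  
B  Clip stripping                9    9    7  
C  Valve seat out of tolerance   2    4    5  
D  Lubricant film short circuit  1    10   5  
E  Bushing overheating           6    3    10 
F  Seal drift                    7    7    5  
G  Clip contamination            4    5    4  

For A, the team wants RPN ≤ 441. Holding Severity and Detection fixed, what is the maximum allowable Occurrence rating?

6

A: S=10, O=8, D=7 → current RPN = 560.
Fixed product = 70. Need 70 × O ≤ 441, so O ≤ 441/70 = 6.30.
Maximum integer Occurrence rating = 6 (gives RPN 420; O=7 would give 490 > 441).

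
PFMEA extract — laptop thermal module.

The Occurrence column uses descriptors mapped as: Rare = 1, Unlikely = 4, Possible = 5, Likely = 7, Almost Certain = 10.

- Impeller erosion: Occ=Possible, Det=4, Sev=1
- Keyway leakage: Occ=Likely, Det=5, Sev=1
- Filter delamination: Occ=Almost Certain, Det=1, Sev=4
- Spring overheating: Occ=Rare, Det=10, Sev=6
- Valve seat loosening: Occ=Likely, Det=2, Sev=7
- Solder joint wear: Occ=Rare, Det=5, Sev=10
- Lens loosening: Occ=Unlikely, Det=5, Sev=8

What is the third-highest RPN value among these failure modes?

60

RPN = Severity × Occurrence × Detection:
  Impeller erosion: 1 × 5 × 4 = 20
  Keyway leakage: 1 × 7 × 5 = 35
  Filter delamination: 4 × 10 × 1 = 40
  Spring overheating: 6 × 1 × 10 = 60
  Valve seat loosening: 7 × 7 × 2 = 98
  Solder joint wear: 10 × 1 × 5 = 50
  Lens loosening: 8 × 4 × 5 = 160
Sorted descending: 160, 98, 60, 50, 40, 35, 20.
The third-highest RPN is 60 (Spring overheating).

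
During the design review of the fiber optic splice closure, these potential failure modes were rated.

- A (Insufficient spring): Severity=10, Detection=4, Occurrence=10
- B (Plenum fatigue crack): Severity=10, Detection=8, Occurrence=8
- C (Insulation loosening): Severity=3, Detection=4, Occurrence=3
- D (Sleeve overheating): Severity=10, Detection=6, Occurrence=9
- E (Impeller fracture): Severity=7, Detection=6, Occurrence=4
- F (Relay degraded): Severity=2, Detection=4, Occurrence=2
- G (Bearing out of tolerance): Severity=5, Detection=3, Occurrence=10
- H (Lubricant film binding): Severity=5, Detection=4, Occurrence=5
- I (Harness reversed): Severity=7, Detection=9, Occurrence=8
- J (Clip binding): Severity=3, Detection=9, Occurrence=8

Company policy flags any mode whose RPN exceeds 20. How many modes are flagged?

9

RPN = Severity × Occurrence × Detection:
  A: 10 × 10 × 4 = 400
  B: 10 × 8 × 8 = 640
  C: 3 × 3 × 4 = 36
  D: 10 × 9 × 6 = 540
  E: 7 × 4 × 6 = 168
  F: 2 × 2 × 4 = 16
  G: 5 × 10 × 3 = 150
  H: 5 × 5 × 4 = 100
  I: 7 × 8 × 9 = 504
  J: 3 × 8 × 9 = 216
Modes with RPN > 20: A (400), B (640), C (36), D (540), E (168), G (150), H (100), I (504), J (216) → 9.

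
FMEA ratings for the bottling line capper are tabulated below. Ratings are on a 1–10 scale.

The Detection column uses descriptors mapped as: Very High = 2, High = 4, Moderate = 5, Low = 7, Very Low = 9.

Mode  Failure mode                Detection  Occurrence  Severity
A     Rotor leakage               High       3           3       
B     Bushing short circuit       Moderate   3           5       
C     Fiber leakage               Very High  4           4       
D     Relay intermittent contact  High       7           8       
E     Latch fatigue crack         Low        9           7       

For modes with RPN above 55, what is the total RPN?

RPN = Severity × Occurrence × Detection:
  A: 3 × 3 × 4 = 36
  B: 5 × 3 × 5 = 75
  C: 4 × 4 × 2 = 32
  D: 8 × 7 × 4 = 224
  E: 7 × 9 × 7 = 441
RPN > 55: B (75), D (224), E (441).
Sum: 75 + 224 + 441 = 740.

740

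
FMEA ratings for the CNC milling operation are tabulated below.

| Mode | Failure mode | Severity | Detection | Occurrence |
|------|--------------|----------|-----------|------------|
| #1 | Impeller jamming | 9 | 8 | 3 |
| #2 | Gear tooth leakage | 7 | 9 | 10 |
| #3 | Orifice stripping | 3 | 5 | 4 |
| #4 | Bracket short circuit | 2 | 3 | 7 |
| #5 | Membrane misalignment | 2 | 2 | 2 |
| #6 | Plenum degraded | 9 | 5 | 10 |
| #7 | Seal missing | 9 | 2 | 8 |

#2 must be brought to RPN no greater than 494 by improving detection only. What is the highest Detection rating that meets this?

7

#2: S=7, O=10, D=9 → current RPN = 630.
Fixed product = 70. Need 70 × D ≤ 494, so D ≤ 494/70 = 7.06.
Maximum integer Detection rating = 7 (gives RPN 490; D=8 would give 560 > 494).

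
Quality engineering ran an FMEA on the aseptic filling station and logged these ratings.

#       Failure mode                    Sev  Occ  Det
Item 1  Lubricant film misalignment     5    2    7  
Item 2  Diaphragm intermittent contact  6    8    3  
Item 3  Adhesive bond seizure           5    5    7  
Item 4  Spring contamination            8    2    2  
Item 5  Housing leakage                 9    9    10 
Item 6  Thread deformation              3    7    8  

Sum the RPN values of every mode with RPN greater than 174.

985

RPN = Severity × Occurrence × Detection:
  Item 1: 5 × 2 × 7 = 70
  Item 2: 6 × 8 × 3 = 144
  Item 3: 5 × 5 × 7 = 175
  Item 4: 8 × 2 × 2 = 32
  Item 5: 9 × 9 × 10 = 810
  Item 6: 3 × 7 × 8 = 168
RPN > 174: Item 3 (175), Item 5 (810).
Sum: 175 + 810 = 985.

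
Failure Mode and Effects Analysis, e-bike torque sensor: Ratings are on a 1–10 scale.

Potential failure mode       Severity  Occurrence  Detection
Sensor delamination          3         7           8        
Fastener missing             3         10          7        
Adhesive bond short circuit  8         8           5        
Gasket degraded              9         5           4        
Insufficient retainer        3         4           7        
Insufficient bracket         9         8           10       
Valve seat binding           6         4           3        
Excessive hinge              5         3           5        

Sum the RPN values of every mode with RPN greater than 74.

1757

RPN = Severity × Occurrence × Detection:
  Sensor delamination: 3 × 7 × 8 = 168
  Fastener missing: 3 × 10 × 7 = 210
  Adhesive bond short circuit: 8 × 8 × 5 = 320
  Gasket degraded: 9 × 5 × 4 = 180
  Insufficient retainer: 3 × 4 × 7 = 84
  Insufficient bracket: 9 × 8 × 10 = 720
  Valve seat binding: 6 × 4 × 3 = 72
  Excessive hinge: 5 × 3 × 5 = 75
RPN > 74: Sensor delamination (168), Fastener missing (210), Adhesive bond short circuit (320), Gasket degraded (180), Insufficient retainer (84), Insufficient bracket (720), Excessive hinge (75).
Sum: 168 + 210 + 320 + 180 + 84 + 720 + 75 = 1757.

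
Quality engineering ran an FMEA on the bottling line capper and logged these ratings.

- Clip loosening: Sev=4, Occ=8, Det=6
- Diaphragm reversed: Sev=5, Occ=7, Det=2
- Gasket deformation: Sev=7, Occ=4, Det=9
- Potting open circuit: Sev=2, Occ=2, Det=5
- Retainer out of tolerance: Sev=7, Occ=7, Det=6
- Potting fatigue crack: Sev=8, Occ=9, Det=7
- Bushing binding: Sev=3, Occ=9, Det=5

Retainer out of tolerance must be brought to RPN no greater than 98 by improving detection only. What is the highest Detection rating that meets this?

Retainer out of tolerance: S=7, O=7, D=6 → current RPN = 294.
Fixed product = 49. Need 49 × D ≤ 98, so D ≤ 98/49 = 2.00.
Maximum integer Detection rating = 2 (gives RPN 98; D=3 would give 147 > 98).

2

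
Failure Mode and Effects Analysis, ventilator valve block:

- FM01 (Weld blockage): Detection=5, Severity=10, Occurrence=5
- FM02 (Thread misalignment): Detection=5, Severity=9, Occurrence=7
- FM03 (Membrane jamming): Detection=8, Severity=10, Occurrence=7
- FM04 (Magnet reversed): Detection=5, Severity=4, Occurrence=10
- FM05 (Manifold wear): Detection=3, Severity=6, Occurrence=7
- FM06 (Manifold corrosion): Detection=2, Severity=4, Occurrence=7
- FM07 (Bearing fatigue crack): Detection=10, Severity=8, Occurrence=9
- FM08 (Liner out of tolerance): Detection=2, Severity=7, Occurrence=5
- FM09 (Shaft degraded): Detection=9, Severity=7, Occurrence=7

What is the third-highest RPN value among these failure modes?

441

RPN = Severity × Occurrence × Detection:
  FM01: 10 × 5 × 5 = 250
  FM02: 9 × 7 × 5 = 315
  FM03: 10 × 7 × 8 = 560
  FM04: 4 × 10 × 5 = 200
  FM05: 6 × 7 × 3 = 126
  FM06: 4 × 7 × 2 = 56
  FM07: 8 × 9 × 10 = 720
  FM08: 7 × 5 × 2 = 70
  FM09: 7 × 7 × 9 = 441
Sorted descending: 720, 560, 441, 315, 250, 200, 126, 70, 56.
The third-highest RPN is 441 (FM09).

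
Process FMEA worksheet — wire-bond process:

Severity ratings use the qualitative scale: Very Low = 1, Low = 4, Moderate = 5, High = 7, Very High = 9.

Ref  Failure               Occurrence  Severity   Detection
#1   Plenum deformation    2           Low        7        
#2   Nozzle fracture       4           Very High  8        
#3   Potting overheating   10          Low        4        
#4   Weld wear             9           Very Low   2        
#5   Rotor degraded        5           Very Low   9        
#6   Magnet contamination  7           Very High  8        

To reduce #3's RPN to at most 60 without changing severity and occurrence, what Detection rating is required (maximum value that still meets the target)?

1

#3: S=4, O=10, D=4 → current RPN = 160.
Fixed product = 40. Need 40 × D ≤ 60, so D ≤ 60/40 = 1.50.
Maximum integer Detection rating = 1 (gives RPN 40; D=2 would give 80 > 60).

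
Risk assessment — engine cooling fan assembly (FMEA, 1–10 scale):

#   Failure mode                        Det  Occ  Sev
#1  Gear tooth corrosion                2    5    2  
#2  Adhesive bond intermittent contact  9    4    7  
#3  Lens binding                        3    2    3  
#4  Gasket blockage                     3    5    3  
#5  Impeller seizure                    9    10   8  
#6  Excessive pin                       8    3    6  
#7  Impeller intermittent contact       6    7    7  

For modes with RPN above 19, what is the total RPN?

RPN = Severity × Occurrence × Detection:
  #1: 2 × 5 × 2 = 20
  #2: 7 × 4 × 9 = 252
  #3: 3 × 2 × 3 = 18
  #4: 3 × 5 × 3 = 45
  #5: 8 × 10 × 9 = 720
  #6: 6 × 3 × 8 = 144
  #7: 7 × 7 × 6 = 294
RPN > 19: #1 (20), #2 (252), #4 (45), #5 (720), #6 (144), #7 (294).
Sum: 20 + 252 + 45 + 720 + 144 + 294 = 1475.

1475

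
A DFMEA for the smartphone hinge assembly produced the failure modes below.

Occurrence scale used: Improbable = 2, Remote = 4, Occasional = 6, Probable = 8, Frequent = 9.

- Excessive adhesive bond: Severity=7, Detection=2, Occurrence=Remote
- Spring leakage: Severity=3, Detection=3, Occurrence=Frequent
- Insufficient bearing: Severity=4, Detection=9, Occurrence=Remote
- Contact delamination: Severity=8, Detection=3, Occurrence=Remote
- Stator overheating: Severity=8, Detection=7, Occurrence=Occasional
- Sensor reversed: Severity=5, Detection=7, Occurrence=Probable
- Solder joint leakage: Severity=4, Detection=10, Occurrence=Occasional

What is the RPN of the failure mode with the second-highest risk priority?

280

RPN = Severity × Occurrence × Detection:
  Excessive adhesive bond: 7 × 4 × 2 = 56
  Spring leakage: 3 × 9 × 3 = 81
  Insufficient bearing: 4 × 4 × 9 = 144
  Contact delamination: 8 × 4 × 3 = 96
  Stator overheating: 8 × 6 × 7 = 336
  Sensor reversed: 5 × 8 × 7 = 280
  Solder joint leakage: 4 × 6 × 10 = 240
Sorted descending: 336, 280, 240, 144, 96, 81, 56.
The second-highest RPN is 280 (Sensor reversed).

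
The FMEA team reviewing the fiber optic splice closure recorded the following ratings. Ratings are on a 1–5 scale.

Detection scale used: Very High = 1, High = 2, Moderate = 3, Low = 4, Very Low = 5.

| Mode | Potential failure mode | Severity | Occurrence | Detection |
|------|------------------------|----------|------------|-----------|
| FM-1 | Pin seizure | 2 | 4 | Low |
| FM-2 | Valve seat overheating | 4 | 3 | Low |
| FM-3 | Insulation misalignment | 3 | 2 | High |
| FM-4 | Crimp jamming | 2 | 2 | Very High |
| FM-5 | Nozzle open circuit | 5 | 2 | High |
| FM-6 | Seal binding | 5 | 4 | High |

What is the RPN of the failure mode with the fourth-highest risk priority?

RPN = Severity × Occurrence × Detection:
  FM-1: 2 × 4 × 4 = 32
  FM-2: 4 × 3 × 4 = 48
  FM-3: 3 × 2 × 2 = 12
  FM-4: 2 × 2 × 1 = 4
  FM-5: 5 × 2 × 2 = 20
  FM-6: 5 × 4 × 2 = 40
Sorted descending: 48, 40, 32, 20, 12, 4.
The fourth-highest RPN is 20 (FM-5).

20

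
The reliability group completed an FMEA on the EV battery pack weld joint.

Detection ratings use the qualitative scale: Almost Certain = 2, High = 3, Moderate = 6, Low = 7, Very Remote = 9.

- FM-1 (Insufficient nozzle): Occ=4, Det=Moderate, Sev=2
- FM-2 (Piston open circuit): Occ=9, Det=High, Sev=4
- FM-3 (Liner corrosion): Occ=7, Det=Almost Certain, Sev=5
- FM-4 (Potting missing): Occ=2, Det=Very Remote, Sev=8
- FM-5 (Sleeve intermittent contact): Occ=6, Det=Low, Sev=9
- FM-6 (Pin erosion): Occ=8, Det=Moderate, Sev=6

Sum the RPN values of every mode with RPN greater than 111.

810

RPN = Severity × Occurrence × Detection:
  FM-1: 2 × 4 × 6 = 48
  FM-2: 4 × 9 × 3 = 108
  FM-3: 5 × 7 × 2 = 70
  FM-4: 8 × 2 × 9 = 144
  FM-5: 9 × 6 × 7 = 378
  FM-6: 6 × 8 × 6 = 288
RPN > 111: FM-4 (144), FM-5 (378), FM-6 (288).
Sum: 144 + 378 + 288 = 810.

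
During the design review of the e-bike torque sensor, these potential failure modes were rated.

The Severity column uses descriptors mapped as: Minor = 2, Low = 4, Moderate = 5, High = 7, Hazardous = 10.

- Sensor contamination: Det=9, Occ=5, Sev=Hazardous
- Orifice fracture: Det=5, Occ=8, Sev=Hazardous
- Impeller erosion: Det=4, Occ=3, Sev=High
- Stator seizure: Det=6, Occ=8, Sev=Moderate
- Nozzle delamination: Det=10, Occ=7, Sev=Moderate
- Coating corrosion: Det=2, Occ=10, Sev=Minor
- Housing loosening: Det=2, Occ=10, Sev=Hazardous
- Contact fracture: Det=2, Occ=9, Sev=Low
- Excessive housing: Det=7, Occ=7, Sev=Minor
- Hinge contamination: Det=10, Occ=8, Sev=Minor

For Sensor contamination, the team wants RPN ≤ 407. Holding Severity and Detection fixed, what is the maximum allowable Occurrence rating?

Sensor contamination: S=10, O=5, D=9 → current RPN = 450.
Fixed product = 90. Need 90 × O ≤ 407, so O ≤ 407/90 = 4.52.
Maximum integer Occurrence rating = 4 (gives RPN 360; O=5 would give 450 > 407).

4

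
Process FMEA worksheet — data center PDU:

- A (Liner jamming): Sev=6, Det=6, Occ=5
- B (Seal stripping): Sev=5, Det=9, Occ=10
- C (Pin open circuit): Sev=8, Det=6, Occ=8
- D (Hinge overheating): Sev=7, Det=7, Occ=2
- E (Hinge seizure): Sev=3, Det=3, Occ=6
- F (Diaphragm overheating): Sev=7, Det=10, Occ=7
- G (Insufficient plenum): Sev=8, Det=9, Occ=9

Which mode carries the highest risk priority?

RPN = Severity × Occurrence × Detection:
  A: 6 × 5 × 6 = 180
  B: 5 × 10 × 9 = 450
  C: 8 × 8 × 6 = 384
  D: 7 × 2 × 7 = 98
  E: 3 × 6 × 3 = 54
  F: 7 × 7 × 10 = 490
  G: 8 × 9 × 9 = 648
Highest RPN is 648 → G.

G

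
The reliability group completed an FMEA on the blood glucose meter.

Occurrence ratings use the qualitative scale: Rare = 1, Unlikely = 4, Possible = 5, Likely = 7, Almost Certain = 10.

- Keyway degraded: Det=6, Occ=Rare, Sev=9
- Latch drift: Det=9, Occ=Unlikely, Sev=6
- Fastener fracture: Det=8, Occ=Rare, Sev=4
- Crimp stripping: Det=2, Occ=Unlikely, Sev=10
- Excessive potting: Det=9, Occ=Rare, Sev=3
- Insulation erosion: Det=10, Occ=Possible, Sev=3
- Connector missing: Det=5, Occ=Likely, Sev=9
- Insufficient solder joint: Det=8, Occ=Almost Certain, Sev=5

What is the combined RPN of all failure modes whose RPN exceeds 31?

1247

RPN = Severity × Occurrence × Detection:
  Keyway degraded: 9 × 1 × 6 = 54
  Latch drift: 6 × 4 × 9 = 216
  Fastener fracture: 4 × 1 × 8 = 32
  Crimp stripping: 10 × 4 × 2 = 80
  Excessive potting: 3 × 1 × 9 = 27
  Insulation erosion: 3 × 5 × 10 = 150
  Connector missing: 9 × 7 × 5 = 315
  Insufficient solder joint: 5 × 10 × 8 = 400
RPN > 31: Keyway degraded (54), Latch drift (216), Fastener fracture (32), Crimp stripping (80), Insulation erosion (150), Connector missing (315), Insufficient solder joint (400).
Sum: 54 + 216 + 32 + 80 + 150 + 315 + 400 = 1247.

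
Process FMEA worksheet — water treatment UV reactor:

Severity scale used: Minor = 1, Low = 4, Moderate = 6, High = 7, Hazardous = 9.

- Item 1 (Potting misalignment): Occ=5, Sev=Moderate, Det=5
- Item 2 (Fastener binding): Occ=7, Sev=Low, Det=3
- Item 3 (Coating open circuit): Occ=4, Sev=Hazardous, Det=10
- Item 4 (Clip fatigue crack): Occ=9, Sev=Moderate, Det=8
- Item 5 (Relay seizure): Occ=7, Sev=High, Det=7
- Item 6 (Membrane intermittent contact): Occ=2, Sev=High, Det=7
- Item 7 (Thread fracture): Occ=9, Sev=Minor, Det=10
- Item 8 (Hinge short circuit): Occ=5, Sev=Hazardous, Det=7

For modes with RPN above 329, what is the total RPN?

RPN = Severity × Occurrence × Detection:
  Item 1: 6 × 5 × 5 = 150
  Item 2: 4 × 7 × 3 = 84
  Item 3: 9 × 4 × 10 = 360
  Item 4: 6 × 9 × 8 = 432
  Item 5: 7 × 7 × 7 = 343
  Item 6: 7 × 2 × 7 = 98
  Item 7: 1 × 9 × 10 = 90
  Item 8: 9 × 5 × 7 = 315
RPN > 329: Item 3 (360), Item 4 (432), Item 5 (343).
Sum: 360 + 432 + 343 = 1135.

1135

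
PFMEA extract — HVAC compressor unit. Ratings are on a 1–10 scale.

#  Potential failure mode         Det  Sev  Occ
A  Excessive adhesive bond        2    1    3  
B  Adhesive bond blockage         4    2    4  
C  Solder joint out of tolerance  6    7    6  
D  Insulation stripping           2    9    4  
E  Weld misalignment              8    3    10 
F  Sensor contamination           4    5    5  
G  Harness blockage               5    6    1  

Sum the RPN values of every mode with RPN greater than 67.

664

RPN = Severity × Occurrence × Detection:
  A: 1 × 3 × 2 = 6
  B: 2 × 4 × 4 = 32
  C: 7 × 6 × 6 = 252
  D: 9 × 4 × 2 = 72
  E: 3 × 10 × 8 = 240
  F: 5 × 5 × 4 = 100
  G: 6 × 1 × 5 = 30
RPN > 67: C (252), D (72), E (240), F (100).
Sum: 252 + 72 + 240 + 100 = 664.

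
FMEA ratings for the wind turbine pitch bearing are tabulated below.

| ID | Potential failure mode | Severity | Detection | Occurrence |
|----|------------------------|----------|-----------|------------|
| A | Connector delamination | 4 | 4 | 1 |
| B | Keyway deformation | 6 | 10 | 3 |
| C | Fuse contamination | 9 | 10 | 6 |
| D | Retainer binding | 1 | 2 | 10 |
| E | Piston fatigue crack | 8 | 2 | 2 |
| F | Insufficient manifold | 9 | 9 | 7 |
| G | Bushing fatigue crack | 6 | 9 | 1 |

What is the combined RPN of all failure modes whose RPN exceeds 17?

1393

RPN = Severity × Occurrence × Detection:
  A: 4 × 1 × 4 = 16
  B: 6 × 3 × 10 = 180
  C: 9 × 6 × 10 = 540
  D: 1 × 10 × 2 = 20
  E: 8 × 2 × 2 = 32
  F: 9 × 7 × 9 = 567
  G: 6 × 1 × 9 = 54
RPN > 17: B (180), C (540), D (20), E (32), F (567), G (54).
Sum: 180 + 540 + 20 + 32 + 567 + 54 = 1393.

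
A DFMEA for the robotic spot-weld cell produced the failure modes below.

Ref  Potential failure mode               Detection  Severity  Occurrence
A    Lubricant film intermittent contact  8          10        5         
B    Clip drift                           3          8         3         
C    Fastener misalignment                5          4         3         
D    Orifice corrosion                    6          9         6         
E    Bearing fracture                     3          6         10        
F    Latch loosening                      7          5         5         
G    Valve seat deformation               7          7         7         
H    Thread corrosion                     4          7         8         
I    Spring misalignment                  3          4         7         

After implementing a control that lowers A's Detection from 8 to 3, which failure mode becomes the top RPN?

G

RPN = Severity × Occurrence × Detection:
  A: 10 × 5 × 8 = 400
  B: 8 × 3 × 3 = 72
  C: 4 × 3 × 5 = 60
  D: 9 × 6 × 6 = 324
  E: 6 × 10 × 3 = 180
  F: 5 × 5 × 7 = 175
  G: 7 × 7 × 7 = 343
  H: 7 × 8 × 4 = 224
  I: 4 × 7 × 3 = 84
After action: A → 10 × 5 × 3 = 150.
Revised RPNs: G=343, D=324, H=224, E=180, F=175, A=150, I=84, B=72, C=60.
Highest is now G (343).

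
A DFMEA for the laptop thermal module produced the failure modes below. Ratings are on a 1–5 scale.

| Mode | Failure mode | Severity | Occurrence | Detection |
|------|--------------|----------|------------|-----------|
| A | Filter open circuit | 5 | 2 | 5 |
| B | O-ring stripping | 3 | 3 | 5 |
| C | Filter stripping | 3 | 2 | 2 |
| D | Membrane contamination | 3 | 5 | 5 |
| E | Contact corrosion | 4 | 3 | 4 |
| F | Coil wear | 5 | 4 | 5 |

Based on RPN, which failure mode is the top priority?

F

RPN = Severity × Occurrence × Detection:
  A: 5 × 2 × 5 = 50
  B: 3 × 3 × 5 = 45
  C: 3 × 2 × 2 = 12
  D: 3 × 5 × 5 = 75
  E: 4 × 3 × 4 = 48
  F: 5 × 4 × 5 = 100
Highest RPN is 100 → F.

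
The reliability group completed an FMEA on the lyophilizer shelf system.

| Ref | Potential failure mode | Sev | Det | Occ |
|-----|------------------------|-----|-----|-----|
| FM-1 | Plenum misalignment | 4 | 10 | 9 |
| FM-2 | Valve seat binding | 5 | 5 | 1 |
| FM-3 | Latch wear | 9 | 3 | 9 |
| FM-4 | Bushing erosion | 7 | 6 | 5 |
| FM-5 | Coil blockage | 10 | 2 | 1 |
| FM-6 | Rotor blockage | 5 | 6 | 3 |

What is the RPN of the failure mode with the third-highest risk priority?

RPN = Severity × Occurrence × Detection:
  FM-1: 4 × 9 × 10 = 360
  FM-2: 5 × 1 × 5 = 25
  FM-3: 9 × 9 × 3 = 243
  FM-4: 7 × 5 × 6 = 210
  FM-5: 10 × 1 × 2 = 20
  FM-6: 5 × 3 × 6 = 90
Sorted descending: 360, 243, 210, 90, 25, 20.
The third-highest RPN is 210 (FM-4).

210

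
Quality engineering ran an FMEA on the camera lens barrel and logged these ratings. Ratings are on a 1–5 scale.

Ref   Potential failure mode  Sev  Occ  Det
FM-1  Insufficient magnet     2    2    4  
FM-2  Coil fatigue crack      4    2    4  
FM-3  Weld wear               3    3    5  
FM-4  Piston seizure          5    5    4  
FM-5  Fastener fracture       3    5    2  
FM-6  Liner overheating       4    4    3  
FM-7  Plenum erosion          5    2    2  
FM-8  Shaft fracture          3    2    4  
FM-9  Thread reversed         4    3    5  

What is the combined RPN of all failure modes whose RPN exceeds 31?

RPN = Severity × Occurrence × Detection:
  FM-1: 2 × 2 × 4 = 16
  FM-2: 4 × 2 × 4 = 32
  FM-3: 3 × 3 × 5 = 45
  FM-4: 5 × 5 × 4 = 100
  FM-5: 3 × 5 × 2 = 30
  FM-6: 4 × 4 × 3 = 48
  FM-7: 5 × 2 × 2 = 20
  FM-8: 3 × 2 × 4 = 24
  FM-9: 4 × 3 × 5 = 60
RPN > 31: FM-2 (32), FM-3 (45), FM-4 (100), FM-6 (48), FM-9 (60).
Sum: 32 + 45 + 100 + 48 + 60 = 285.

285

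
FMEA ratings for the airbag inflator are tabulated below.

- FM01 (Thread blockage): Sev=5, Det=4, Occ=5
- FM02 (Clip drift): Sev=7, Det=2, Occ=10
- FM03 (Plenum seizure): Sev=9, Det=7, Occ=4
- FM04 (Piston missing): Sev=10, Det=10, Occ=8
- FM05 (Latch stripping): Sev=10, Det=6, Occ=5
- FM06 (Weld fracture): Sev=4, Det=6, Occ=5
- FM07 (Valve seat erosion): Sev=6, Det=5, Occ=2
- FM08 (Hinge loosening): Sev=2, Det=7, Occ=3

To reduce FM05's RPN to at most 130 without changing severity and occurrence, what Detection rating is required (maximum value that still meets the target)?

FM05: S=10, O=5, D=6 → current RPN = 300.
Fixed product = 50. Need 50 × D ≤ 130, so D ≤ 130/50 = 2.60.
Maximum integer Detection rating = 2 (gives RPN 100; D=3 would give 150 > 130).

2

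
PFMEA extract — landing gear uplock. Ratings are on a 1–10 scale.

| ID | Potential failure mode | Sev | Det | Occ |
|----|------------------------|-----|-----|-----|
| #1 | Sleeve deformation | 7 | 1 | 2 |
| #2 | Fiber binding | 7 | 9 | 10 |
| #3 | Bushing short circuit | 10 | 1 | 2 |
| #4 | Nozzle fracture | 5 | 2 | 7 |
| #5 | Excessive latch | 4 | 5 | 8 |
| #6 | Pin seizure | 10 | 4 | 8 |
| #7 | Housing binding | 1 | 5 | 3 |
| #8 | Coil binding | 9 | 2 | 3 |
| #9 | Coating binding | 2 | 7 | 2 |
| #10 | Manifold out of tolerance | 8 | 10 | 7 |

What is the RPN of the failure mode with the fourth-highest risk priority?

160

RPN = Severity × Occurrence × Detection:
  #1: 7 × 2 × 1 = 14
  #2: 7 × 10 × 9 = 630
  #3: 10 × 2 × 1 = 20
  #4: 5 × 7 × 2 = 70
  #5: 4 × 8 × 5 = 160
  #6: 10 × 8 × 4 = 320
  #7: 1 × 3 × 5 = 15
  #8: 9 × 3 × 2 = 54
  #9: 2 × 2 × 7 = 28
  #10: 8 × 7 × 10 = 560
Sorted descending: 630, 560, 320, 160, 70, 54, 28, 20, 15, 14.
The fourth-highest RPN is 160 (#5).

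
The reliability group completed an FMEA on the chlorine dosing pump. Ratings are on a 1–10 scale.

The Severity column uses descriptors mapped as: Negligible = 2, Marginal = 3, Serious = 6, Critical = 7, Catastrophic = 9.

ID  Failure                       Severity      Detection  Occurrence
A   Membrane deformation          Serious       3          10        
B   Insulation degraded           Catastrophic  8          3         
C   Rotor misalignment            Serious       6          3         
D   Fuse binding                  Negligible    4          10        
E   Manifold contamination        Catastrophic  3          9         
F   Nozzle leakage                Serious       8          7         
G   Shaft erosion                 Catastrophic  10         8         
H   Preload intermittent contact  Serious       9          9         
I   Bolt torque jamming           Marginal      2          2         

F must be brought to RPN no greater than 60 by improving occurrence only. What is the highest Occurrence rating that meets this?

1

F: S=6, O=7, D=8 → current RPN = 336.
Fixed product = 48. Need 48 × O ≤ 60, so O ≤ 60/48 = 1.25.
Maximum integer Occurrence rating = 1 (gives RPN 48; O=2 would give 96 > 60).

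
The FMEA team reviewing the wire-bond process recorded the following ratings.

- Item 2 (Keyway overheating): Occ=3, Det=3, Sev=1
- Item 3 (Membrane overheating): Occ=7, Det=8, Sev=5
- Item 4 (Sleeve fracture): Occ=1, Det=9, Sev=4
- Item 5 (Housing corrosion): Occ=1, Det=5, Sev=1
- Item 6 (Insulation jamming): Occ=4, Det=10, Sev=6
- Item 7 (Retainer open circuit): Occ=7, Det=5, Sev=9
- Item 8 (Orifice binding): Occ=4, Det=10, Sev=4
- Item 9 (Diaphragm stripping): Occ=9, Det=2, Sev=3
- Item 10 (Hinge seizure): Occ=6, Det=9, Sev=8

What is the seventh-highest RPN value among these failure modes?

RPN = Severity × Occurrence × Detection:
  Item 2: 1 × 3 × 3 = 9
  Item 3: 5 × 7 × 8 = 280
  Item 4: 4 × 1 × 9 = 36
  Item 5: 1 × 1 × 5 = 5
  Item 6: 6 × 4 × 10 = 240
  Item 7: 9 × 7 × 5 = 315
  Item 8: 4 × 4 × 10 = 160
  Item 9: 3 × 9 × 2 = 54
  Item 10: 8 × 6 × 9 = 432
Sorted descending: 432, 315, 280, 240, 160, 54, 36, 9, 5.
The seventh-highest RPN is 36 (Item 4).

36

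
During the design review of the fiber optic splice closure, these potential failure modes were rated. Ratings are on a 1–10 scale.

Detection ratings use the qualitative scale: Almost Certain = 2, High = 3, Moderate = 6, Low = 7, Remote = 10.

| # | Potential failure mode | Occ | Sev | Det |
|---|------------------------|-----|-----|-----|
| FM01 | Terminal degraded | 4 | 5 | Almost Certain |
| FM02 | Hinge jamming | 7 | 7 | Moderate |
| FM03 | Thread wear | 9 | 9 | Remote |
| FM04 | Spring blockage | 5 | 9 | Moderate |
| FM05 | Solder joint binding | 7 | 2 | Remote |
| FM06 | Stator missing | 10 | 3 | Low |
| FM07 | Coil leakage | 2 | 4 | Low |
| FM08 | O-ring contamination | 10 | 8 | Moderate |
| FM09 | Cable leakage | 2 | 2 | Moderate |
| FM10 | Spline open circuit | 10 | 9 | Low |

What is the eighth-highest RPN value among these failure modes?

56

RPN = Severity × Occurrence × Detection:
  FM01: 5 × 4 × 2 = 40
  FM02: 7 × 7 × 6 = 294
  FM03: 9 × 9 × 10 = 810
  FM04: 9 × 5 × 6 = 270
  FM05: 2 × 7 × 10 = 140
  FM06: 3 × 10 × 7 = 210
  FM07: 4 × 2 × 7 = 56
  FM08: 8 × 10 × 6 = 480
  FM09: 2 × 2 × 6 = 24
  FM10: 9 × 10 × 7 = 630
Sorted descending: 810, 630, 480, 294, 270, 210, 140, 56, 40, 24.
The eighth-highest RPN is 56 (FM07).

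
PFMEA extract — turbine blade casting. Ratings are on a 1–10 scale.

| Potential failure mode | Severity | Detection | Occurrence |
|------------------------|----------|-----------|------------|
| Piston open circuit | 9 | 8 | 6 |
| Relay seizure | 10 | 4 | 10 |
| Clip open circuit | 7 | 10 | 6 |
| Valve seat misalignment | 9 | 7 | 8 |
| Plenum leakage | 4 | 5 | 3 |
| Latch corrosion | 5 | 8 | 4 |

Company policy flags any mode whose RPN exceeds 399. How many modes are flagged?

4

RPN = Severity × Occurrence × Detection:
  Piston open circuit: 9 × 6 × 8 = 432
  Relay seizure: 10 × 10 × 4 = 400
  Clip open circuit: 7 × 6 × 10 = 420
  Valve seat misalignment: 9 × 8 × 7 = 504
  Plenum leakage: 4 × 3 × 5 = 60
  Latch corrosion: 5 × 4 × 8 = 160
Modes with RPN > 399: Piston open circuit (432), Relay seizure (400), Clip open circuit (420), Valve seat misalignment (504) → 4.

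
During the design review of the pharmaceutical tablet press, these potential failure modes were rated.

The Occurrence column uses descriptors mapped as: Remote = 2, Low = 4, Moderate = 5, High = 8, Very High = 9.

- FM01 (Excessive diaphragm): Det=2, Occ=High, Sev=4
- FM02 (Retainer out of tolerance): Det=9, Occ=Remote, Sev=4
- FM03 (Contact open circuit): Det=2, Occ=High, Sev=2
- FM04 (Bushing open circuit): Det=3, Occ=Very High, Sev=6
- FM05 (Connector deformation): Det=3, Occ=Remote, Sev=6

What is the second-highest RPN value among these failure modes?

72

RPN = Severity × Occurrence × Detection:
  FM01: 4 × 8 × 2 = 64
  FM02: 4 × 2 × 9 = 72
  FM03: 2 × 8 × 2 = 32
  FM04: 6 × 9 × 3 = 162
  FM05: 6 × 2 × 3 = 36
Sorted descending: 162, 72, 64, 36, 32.
The second-highest RPN is 72 (FM02).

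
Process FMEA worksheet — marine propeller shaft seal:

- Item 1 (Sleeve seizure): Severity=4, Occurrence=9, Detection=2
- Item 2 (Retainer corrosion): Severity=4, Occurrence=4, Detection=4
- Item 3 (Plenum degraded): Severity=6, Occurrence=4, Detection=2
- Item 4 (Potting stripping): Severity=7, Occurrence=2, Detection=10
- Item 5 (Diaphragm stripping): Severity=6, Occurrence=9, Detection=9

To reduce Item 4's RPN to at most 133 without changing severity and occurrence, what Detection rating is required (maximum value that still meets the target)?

Item 4: S=7, O=2, D=10 → current RPN = 140.
Fixed product = 14. Need 14 × D ≤ 133, so D ≤ 133/14 = 9.50.
Maximum integer Detection rating = 9 (gives RPN 126; D=10 would give 140 > 133).

9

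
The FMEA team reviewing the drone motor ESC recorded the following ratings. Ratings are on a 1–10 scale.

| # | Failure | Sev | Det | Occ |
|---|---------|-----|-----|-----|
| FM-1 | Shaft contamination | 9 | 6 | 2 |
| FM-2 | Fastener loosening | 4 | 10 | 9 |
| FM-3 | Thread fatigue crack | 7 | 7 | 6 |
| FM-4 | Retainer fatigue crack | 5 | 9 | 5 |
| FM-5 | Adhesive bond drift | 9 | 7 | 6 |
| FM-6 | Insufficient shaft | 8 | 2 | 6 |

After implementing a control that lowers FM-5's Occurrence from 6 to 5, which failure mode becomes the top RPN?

RPN = Severity × Occurrence × Detection:
  FM-1: 9 × 2 × 6 = 108
  FM-2: 4 × 9 × 10 = 360
  FM-3: 7 × 6 × 7 = 294
  FM-4: 5 × 5 × 9 = 225
  FM-5: 9 × 6 × 7 = 378
  FM-6: 8 × 6 × 2 = 96
After action: FM-5 → 9 × 5 × 7 = 315.
Revised RPNs: FM-2=360, FM-5=315, FM-3=294, FM-4=225, FM-1=108, FM-6=96.
Highest is now FM-2 (360).

FM-2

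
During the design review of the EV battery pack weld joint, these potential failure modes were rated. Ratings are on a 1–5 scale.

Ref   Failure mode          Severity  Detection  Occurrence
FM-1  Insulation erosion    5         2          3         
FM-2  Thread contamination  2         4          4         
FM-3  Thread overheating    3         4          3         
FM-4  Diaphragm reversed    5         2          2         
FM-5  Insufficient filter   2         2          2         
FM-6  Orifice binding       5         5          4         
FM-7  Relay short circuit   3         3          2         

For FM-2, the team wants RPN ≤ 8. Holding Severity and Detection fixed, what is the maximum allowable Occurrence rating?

1

FM-2: S=2, O=4, D=4 → current RPN = 32.
Fixed product = 8. Need 8 × O ≤ 8, so O ≤ 8/8 = 1.00.
Maximum integer Occurrence rating = 1 (gives RPN 8; O=2 would give 16 > 8).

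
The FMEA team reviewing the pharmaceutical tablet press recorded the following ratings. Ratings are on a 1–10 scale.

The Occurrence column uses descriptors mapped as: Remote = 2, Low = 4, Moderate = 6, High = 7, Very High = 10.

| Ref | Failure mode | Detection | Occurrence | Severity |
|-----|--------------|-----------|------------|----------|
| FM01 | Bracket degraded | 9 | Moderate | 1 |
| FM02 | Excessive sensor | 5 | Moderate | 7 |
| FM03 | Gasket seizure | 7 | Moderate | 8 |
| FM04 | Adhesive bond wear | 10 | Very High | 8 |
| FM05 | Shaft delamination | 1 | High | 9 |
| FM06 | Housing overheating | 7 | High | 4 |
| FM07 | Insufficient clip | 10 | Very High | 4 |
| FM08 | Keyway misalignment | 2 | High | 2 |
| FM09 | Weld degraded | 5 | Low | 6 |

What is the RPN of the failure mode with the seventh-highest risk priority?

63

RPN = Severity × Occurrence × Detection:
  FM01: 1 × 6 × 9 = 54
  FM02: 7 × 6 × 5 = 210
  FM03: 8 × 6 × 7 = 336
  FM04: 8 × 10 × 10 = 800
  FM05: 9 × 7 × 1 = 63
  FM06: 4 × 7 × 7 = 196
  FM07: 4 × 10 × 10 = 400
  FM08: 2 × 7 × 2 = 28
  FM09: 6 × 4 × 5 = 120
Sorted descending: 800, 400, 336, 210, 196, 120, 63, 54, 28.
The seventh-highest RPN is 63 (FM05).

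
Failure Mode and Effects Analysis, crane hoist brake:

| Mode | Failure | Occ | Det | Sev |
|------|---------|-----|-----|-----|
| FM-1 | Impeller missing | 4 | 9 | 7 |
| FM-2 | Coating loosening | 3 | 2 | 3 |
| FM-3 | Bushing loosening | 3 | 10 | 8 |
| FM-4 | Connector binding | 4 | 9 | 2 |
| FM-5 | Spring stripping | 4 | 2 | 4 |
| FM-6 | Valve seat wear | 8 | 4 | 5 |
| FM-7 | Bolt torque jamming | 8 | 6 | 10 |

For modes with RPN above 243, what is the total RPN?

RPN = Severity × Occurrence × Detection:
  FM-1: 7 × 4 × 9 = 252
  FM-2: 3 × 3 × 2 = 18
  FM-3: 8 × 3 × 10 = 240
  FM-4: 2 × 4 × 9 = 72
  FM-5: 4 × 4 × 2 = 32
  FM-6: 5 × 8 × 4 = 160
  FM-7: 10 × 8 × 6 = 480
RPN > 243: FM-1 (252), FM-7 (480).
Sum: 252 + 480 = 732.

732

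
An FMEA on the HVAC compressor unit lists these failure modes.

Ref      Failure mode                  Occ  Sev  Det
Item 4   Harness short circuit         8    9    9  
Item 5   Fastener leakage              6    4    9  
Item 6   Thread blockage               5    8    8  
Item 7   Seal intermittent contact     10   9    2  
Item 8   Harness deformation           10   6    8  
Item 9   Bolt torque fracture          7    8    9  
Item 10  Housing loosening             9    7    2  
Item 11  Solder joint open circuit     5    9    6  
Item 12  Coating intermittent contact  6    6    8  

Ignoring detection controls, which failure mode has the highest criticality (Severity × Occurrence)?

Item 7

Criticality = Severity × Occurrence:
  Item 4: 9 × 8 = 72
  Item 5: 4 × 6 = 24
  Item 6: 8 × 5 = 40
  Item 7: 9 × 10 = 90
  Item 8: 6 × 10 = 60
  Item 9: 8 × 7 = 56
  Item 10: 7 × 9 = 63
  Item 11: 9 × 5 = 45
  Item 12: 6 × 6 = 36
Highest criticality is 90 → Item 7.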